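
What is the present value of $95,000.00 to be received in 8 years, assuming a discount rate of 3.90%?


Present value formula: PV = FV / (1 + r)^t
PV = $95,000.00 / (1 + 0.039)^8
PV = $95,000.00 / 1.358077
PV = $69,951.85

PV = FV / (1 + r)^t = $69,951.85


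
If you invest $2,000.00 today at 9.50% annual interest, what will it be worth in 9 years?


Future value formula: FV = PV × (1 + r)^t
FV = $2,000.00 × (1 + 0.095)^9
FV = $2,000.00 × 2.263222
FV = $4,526.44

FV = PV × (1 + r)^t = $4,526.44


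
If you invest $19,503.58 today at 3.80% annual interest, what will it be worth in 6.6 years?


Future value formula: FV = PV × (1 + r)^t
FV = $19,503.58 × (1 + 0.038)^6.6
FV = $19,503.58 × 1.2790942
FV = $24,946.92

FV = PV × (1 + r)^t = $24,946.92


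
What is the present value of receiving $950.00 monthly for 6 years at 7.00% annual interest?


Present value of an ordinary annuity: PV = PMT × (1 − (1 + r)^(−n)) / r
Monthly rate r = 0.07/12 ≈ 0.00583333, n = 72
PV = $950.00 × (1 − (1 + 0.07/12)^(−72)) / (0.07/12)
PV = $950.00 × 58.654444
PV = $55,721.72

PV = PMT × (1-(1+r)^(-n))/r = $55,721.72


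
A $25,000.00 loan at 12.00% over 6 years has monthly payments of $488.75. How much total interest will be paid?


Total paid over the life of the loan = PMT × n.
Total paid = $488.75 × 72 = $35,190.00
Total interest = total paid − principal = $35,190.00 − $25,000.00 = $10,190.00

Total interest = (PMT × n) - PV = $10,190.00


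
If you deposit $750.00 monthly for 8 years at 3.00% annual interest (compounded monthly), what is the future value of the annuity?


Future value of an ordinary annuity: FV = PMT × ((1 + r)^n − 1) / r
Monthly rate r = 0.03/12 = 0.0025, n = 96
FV = $750.00 × ((1 + 0.03/12)^96 − 1) / (0.03/12)
FV = $750.00 × 108.347387
FV = $81,260.54

FV = PMT × ((1+r)^n - 1)/r = $81,260.54


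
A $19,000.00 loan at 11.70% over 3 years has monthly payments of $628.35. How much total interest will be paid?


Total paid over the life of the loan = PMT × n.
Total paid = $628.35 × 36 = $22,620.60
Total interest = total paid − principal = $22,620.60 − $19,000.00 = $3,620.60

Total interest = (PMT × n) - PV = $3,620.60


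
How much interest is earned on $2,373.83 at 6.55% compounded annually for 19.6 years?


Compound interest earned = final amount − principal.
A = P(1 + r/n)^(nt) = $2,373.83 × (1 + 0.0655/1)^(1 × 19.6) = $8,231.85
Interest = A − P = $8,231.85 − $2,373.83 = $5,858.02

Interest = A - P = $5,858.02


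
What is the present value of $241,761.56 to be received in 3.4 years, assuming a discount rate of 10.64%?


Present value formula: PV = FV / (1 + r)^t
PV = $241,761.56 / (1 + 0.1064)^3.4
PV = $241,761.56 / 1.41026708
PV = $171,429.63

PV = FV / (1 + r)^t = $171,429.63


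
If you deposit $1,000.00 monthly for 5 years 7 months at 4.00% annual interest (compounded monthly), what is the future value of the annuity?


Future value of an ordinary annuity: FV = PMT × ((1 + r)^n − 1) / r
Monthly rate r = 0.04/12 ≈ 0.00333333, n = 67
FV = $1,000.00 × ((1 + 0.04/12)^67 − 1) / (0.04/12)
FV = $1,000.00 × 74.931901
FV = $74,931.90

FV = PMT × ((1+r)^n - 1)/r = $74,931.90


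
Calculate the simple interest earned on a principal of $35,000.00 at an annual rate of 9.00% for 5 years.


Simple interest formula: I = P × r × t
I = $35,000.00 × 0.09 × 5
I = $15,750.00

I = P × r × t = $15,750.00


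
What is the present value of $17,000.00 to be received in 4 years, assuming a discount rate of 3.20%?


Present value formula: PV = FV / (1 + r)^t
PV = $17,000.00 / (1 + 0.032)^4
PV = $17,000.00 / 1.134276
PV = $14,987.53

PV = FV / (1 + r)^t = $14,987.53


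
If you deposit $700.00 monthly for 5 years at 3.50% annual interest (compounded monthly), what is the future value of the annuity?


Future value of an ordinary annuity: FV = PMT × ((1 + r)^n − 1) / r
Monthly rate r = 0.035/12 ≈ 0.00291667, n = 60
FV = $700.00 × ((1 + 0.035/12)^60 − 1) / (0.035/12)
FV = $700.00 × 65.466113
FV = $45,826.28

FV = PMT × ((1+r)^n - 1)/r = $45,826.28


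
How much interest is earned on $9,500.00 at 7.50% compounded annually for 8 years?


Compound interest earned = final amount − principal.
A = P(1 + r/n)^(nt) = $9,500.00 × (1 + 0.075/1)^(1 × 8) = $16,943.04
Interest = A − P = $16,943.04 − $9,500.00 = $7,443.04

Interest = A - P = $7,443.04


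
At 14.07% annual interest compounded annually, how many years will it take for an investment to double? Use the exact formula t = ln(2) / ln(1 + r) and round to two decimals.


Doubling condition: (1 + r)^t = 2
Take ln of both sides: t × ln(1 + r) = ln(2)
t = ln(2) / ln(1 + r)
t = 0.693147 / 0.131642
t = 5.27

t = ln(2) / ln(1 + r) = 5.27 years


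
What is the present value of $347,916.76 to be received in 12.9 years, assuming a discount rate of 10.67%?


Present value formula: PV = FV / (1 + r)^t
PV = $347,916.76 / (1 + 0.1067)^12.9
PV = $347,916.76 / 3.6981612
PV = $94,078.31

PV = FV / (1 + r)^t = $94,078.31


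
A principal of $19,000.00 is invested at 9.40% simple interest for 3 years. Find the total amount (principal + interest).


Total amount formula: A = P(1 + rt) = P + P·r·t
Interest: I = P × r × t = $19,000.00 × 0.094 × 3 = $5,358.00
A = P + I = $19,000.00 + $5,358.00 = $24,358.00

A = P + I = P(1 + rt) = $24,358.00


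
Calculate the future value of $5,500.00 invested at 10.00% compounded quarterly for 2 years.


Compound interest formula: A = P(1 + r/n)^(nt)
A = $5,500.00 × (1 + 0.1/4)^(4 × 2)
Growth factor: (1 + 0.1/4)^8 = 1.218403
A = $5,500.00 × 1.218403
A = $6,701.22

A = P(1 + r/n)^(nt) = $6,701.22


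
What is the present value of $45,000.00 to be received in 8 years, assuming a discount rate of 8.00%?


Present value formula: PV = FV / (1 + r)^t
PV = $45,000.00 / (1 + 0.08)^8
PV = $45,000.00 / 1.850930
PV = $24,312.10

PV = FV / (1 + r)^t = $24,312.10


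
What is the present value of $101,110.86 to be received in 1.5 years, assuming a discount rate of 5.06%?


Present value formula: PV = FV / (1 + r)^t
PV = $101,110.86 / (1 + 0.0506)^1.5
PV = $101,110.86 / 1.0768522
PV = $93,894.84

PV = FV / (1 + r)^t = $93,894.84


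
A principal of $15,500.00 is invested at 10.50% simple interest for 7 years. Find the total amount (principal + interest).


Total amount formula: A = P(1 + rt) = P + P·r·t
Interest: I = P × r × t = $15,500.00 × 0.105 × 7 = $11,392.50
A = P + I = $15,500.00 + $11,392.50 = $26,892.50

A = P + I = P(1 + rt) = $26,892.50


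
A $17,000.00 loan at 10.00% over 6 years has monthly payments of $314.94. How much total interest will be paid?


Total paid over the life of the loan = PMT × n.
Total paid = $314.94 × 72 = $22,675.68
Total interest = total paid − principal = $22,675.68 − $17,000.00 = $5,675.68

Total interest = (PMT × n) - PV = $5,675.68


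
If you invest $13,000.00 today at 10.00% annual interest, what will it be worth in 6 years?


Future value formula: FV = PV × (1 + r)^t
FV = $13,000.00 × (1 + 0.1)^6
FV = $13,000.00 × 1.771561
FV = $23,030.29

FV = PV × (1 + r)^t = $23,030.29


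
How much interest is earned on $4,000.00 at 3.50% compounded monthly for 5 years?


Compound interest earned = final amount − principal.
A = P(1 + r/n)^(nt) = $4,000.00 × (1 + 0.035/12)^(12 × 5) = $4,763.77
Interest = A − P = $4,763.77 − $4,000.00 = $763.77

Interest = A - P = $763.77


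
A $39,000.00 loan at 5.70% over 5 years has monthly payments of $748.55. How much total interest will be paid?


Total paid over the life of the loan = PMT × n.
Total paid = $748.55 × 60 = $44,913.00
Total interest = total paid − principal = $44,913.00 − $39,000.00 = $5,913.00

Total interest = (PMT × n) - PV = $5,913.00


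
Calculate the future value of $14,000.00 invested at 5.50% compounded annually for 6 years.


Compound interest formula: A = P(1 + r/n)^(nt)
A = $14,000.00 × (1 + 0.055/1)^(1 × 6)
Growth factor: (1 + 0.055/1)^6 = 1.378843
A = $14,000.00 × 1.378843
A = $19,303.80

A = P(1 + r/n)^(nt) = $19,303.80


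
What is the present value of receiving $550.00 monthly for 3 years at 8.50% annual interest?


Present value of an ordinary annuity: PV = PMT × (1 − (1 + r)^(−n)) / r
Monthly rate r = 0.085/12 ≈ 0.00708333, n = 36
PV = $550.00 × (1 − (1 + 0.085/12)^(−36)) / (0.085/12)
PV = $550.00 × 31.678112
PV = $17,422.96

PV = PMT × (1-(1+r)^(-n))/r = $17,422.96


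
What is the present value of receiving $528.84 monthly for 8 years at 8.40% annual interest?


Present value of an ordinary annuity: PV = PMT × (1 − (1 + r)^(−n)) / r
Monthly rate r = 0.084/12 = 0.007, n = 96
PV = $528.84 × (1 − (1 + 0.084/12)^(−96)) / (0.084/12)
PV = $528.84 × 69.730980
PV = $36,876.53

PV = PMT × (1-(1+r)^(-n))/r = $36,876.53


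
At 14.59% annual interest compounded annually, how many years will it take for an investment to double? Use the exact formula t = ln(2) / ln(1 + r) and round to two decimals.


Doubling condition: (1 + r)^t = 2
Take ln of both sides: t × ln(1 + r) = ln(2)
t = ln(2) / ln(1 + r)
t = 0.693147 / 0.136190
t = 5.09

t = ln(2) / ln(1 + r) = 5.09 years


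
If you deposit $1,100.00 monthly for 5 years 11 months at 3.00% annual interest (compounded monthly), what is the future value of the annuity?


Future value of an ordinary annuity: FV = PMT × ((1 + r)^n − 1) / r
Monthly rate r = 0.03/12 = 0.0025, n = 71
FV = $1,100.00 × ((1 + 0.03/12)^71 − 1) / (0.03/12)
FV = $1,100.00 × 77.585423
FV = $85,343.97

FV = PMT × ((1+r)^n - 1)/r = $85,343.97


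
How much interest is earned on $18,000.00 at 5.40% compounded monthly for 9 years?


Compound interest earned = final amount − principal.
A = P(1 + r/n)^(nt) = $18,000.00 × (1 + 0.054/12)^(12 × 9) = $29,232.51
Interest = A − P = $29,232.51 − $18,000.00 = $11,232.51

Interest = A - P = $11,232.51


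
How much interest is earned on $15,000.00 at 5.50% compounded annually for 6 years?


Compound interest earned = final amount − principal.
A = P(1 + r/n)^(nt) = $15,000.00 × (1 + 0.055/1)^(1 × 6) = $20,682.64
Interest = A − P = $20,682.64 − $15,000.00 = $5,682.64

Interest = A - P = $5,682.64


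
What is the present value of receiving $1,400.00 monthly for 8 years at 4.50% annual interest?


Present value of an ordinary annuity: PV = PMT × (1 − (1 + r)^(−n)) / r
Monthly rate r = 0.045/12 = 0.00375, n = 96
PV = $1,400.00 × (1 − (1 + 0.045/12)^(−96)) / (0.045/12)
PV = $1,400.00 × 80.494336
PV = $112,692.07

PV = PMT × (1-(1+r)^(-n))/r = $112,692.07


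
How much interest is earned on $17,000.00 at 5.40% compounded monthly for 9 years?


Compound interest earned = final amount − principal.
A = P(1 + r/n)^(nt) = $17,000.00 × (1 + 0.054/12)^(12 × 9) = $27,608.48
Interest = A − P = $27,608.48 − $17,000.00 = $10,608.48

Interest = A - P = $10,608.48


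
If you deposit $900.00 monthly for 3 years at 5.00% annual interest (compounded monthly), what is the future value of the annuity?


Future value of an ordinary annuity: FV = PMT × ((1 + r)^n − 1) / r
Monthly rate r = 0.05/12 ≈ 0.00416667, n = 36
FV = $900.00 × ((1 + 0.05/12)^36 − 1) / (0.05/12)
FV = $900.00 × 38.753336
FV = $34,878.00

FV = PMT × ((1+r)^n - 1)/r = $34,878.00


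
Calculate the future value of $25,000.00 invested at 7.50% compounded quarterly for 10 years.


Compound interest formula: A = P(1 + r/n)^(nt)
A = $25,000.00 × (1 + 0.075/4)^(4 × 10)
Growth factor: (1 + 0.075/4)^40 = 2.1023493
A = $25,000.00 × 2.1023493
A = $52,558.73

A = P(1 + r/n)^(nt) = $52,558.73


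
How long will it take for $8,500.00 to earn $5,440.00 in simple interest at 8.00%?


Rearrange the simple interest formula for t:
I = P × r × t  ⇒  t = I / (P × r)
t = $5,440.00 / ($8,500.00 × 0.08)
t = 8

t = I/(P×r) = 8 years


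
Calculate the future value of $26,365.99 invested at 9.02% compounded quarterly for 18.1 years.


Compound interest formula: A = P(1 + r/n)^(nt)
A = $26,365.99 × (1 + 0.0902/4)^(4 × 18.1)
Growth factor: (1 + 0.0902/4)^72.4 = 5.025296
A = $26,365.99 × 5.025296
A = $132,496.90

A = P(1 + r/n)^(nt) = $132,496.90


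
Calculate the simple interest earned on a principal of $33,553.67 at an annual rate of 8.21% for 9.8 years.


Simple interest formula: I = P × r × t
I = $33,553.67 × 0.0821 × 9.8
I = $26,996.61

I = P × r × t = $26,996.61


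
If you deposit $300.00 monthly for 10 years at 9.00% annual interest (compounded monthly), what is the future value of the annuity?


Future value of an ordinary annuity: FV = PMT × ((1 + r)^n − 1) / r
Monthly rate r = 0.09/12 = 0.0075, n = 120
FV = $300.00 × ((1 + 0.09/12)^120 − 1) / (0.09/12)
FV = $300.00 × 193.514277
FV = $58,054.28

FV = PMT × ((1+r)^n - 1)/r = $58,054.28


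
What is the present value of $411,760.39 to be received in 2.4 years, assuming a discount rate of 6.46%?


Present value formula: PV = FV / (1 + r)^t
PV = $411,760.39 / (1 + 0.0646)^2.4
PV = $411,760.39 / 1.162110723
PV = $354,321.13

PV = FV / (1 + r)^t = $354,321.13


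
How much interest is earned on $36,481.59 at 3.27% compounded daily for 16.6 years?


Compound interest earned = final amount − principal.
A = P(1 + r/n)^(nt) = $36,481.59 × (1 + 0.0327/365)^(365 × 16.6) = $62,777.92
Interest = A − P = $62,777.92 − $36,481.59 = $26,296.33

Interest = A - P = $26,296.33


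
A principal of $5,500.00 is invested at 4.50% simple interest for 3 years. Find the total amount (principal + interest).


Total amount formula: A = P(1 + rt) = P + P·r·t
Interest: I = P × r × t = $5,500.00 × 0.045 × 3 = $742.50
A = P + I = $5,500.00 + $742.50 = $6,242.50

A = P + I = P(1 + rt) = $6,242.50


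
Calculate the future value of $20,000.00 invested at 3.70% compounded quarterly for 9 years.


Compound interest formula: A = P(1 + r/n)^(nt)
A = $20,000.00 × (1 + 0.037/4)^(4 × 9)
Growth factor: (1 + 0.037/4)^36 = 1.3930134
A = $20,000.00 × 1.3930134
A = $27,860.27

A = P(1 + r/n)^(nt) = $27,860.27


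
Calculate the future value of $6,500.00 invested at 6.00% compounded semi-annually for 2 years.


Compound interest formula: A = P(1 + r/n)^(nt)
A = $6,500.00 × (1 + 0.06/2)^(2 × 2)
Growth factor: (1 + 0.06/2)^4 = 1.125509
A = $6,500.00 × 1.125509
A = $7,315.81

A = P(1 + r/n)^(nt) = $7,315.81


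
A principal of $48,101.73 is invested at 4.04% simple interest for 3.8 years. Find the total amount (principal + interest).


Total amount formula: A = P(1 + rt) = P + P·r·t
Interest: I = P × r × t = $48,101.73 × 0.0404 × 3.8 = $7,384.58
A = P + I = $48,101.73 + $7,384.58 = $55,486.31

A = P + I = P(1 + rt) = $55,486.31


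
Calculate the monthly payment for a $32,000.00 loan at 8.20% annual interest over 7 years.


Loan payment formula: PMT = PV × r / (1 − (1 + r)^(−n))
Monthly rate r = 0.082/12 ≈ 0.00683333, n = 84 months
Denominator: 1 − (1 + 0.082/12)^(−84) = 0.435631
PMT = $32,000.00 × (0.082/12) / 0.435631
PMT = $501.95 per month

PMT = PV × r / (1-(1+r)^(-n)) = $501.95/month


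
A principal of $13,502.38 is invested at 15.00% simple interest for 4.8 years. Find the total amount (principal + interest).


Total amount formula: A = P(1 + rt) = P + P·r·t
Interest: I = P × r × t = $13,502.38 × 0.15 × 4.8 = $9,721.71
A = P + I = $13,502.38 + $9,721.71 = $23,224.09

A = P + I = P(1 + rt) = $23,224.09


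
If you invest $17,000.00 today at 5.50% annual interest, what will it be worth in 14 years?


Future value formula: FV = PV × (1 + r)^t
FV = $17,000.00 × (1 + 0.055)^14
FV = $17,000.00 × 2.116091
FV = $35,973.55

FV = PV × (1 + r)^t = $35,973.55


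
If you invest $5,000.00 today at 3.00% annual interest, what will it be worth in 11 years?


Future value formula: FV = PV × (1 + r)^t
FV = $5,000.00 × (1 + 0.03)^11
FV = $5,000.00 × 1.384234
FV = $6,921.17

FV = PV × (1 + r)^t = $6,921.17


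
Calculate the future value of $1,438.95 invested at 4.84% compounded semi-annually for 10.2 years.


Compound interest formula: A = P(1 + r/n)^(nt)
A = $1,438.95 × (1 + 0.0484/2)^(2 × 10.2)
Growth factor: (1 + 0.0484/2)^20.4 = 1.628731
A = $1,438.95 × 1.628731
A = $2,343.66

A = P(1 + r/n)^(nt) = $2,343.66


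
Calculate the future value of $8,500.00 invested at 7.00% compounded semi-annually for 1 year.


Compound interest formula: A = P(1 + r/n)^(nt)
A = $8,500.00 × (1 + 0.07/2)^(2 × 1)
Growth factor: (1 + 0.07/2)^2 = 1.071225
A = $8,500.00 × 1.071225
A = $9,105.41

A = P(1 + r/n)^(nt) = $9,105.41


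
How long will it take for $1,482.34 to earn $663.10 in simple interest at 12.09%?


Rearrange the simple interest formula for t:
I = P × r × t  ⇒  t = I / (P × r)
t = $663.10 / ($1,482.34 × 0.1209)
t = 3.7

t = I/(P×r) = 3.7 years


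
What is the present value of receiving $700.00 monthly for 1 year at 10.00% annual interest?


Present value of an ordinary annuity: PV = PMT × (1 − (1 + r)^(−n)) / r
Monthly rate r = 0.1/12 ≈ 0.00833333, n = 12
PV = $700.00 × (1 − (1 + 0.1/12)^(−12)) / (0.1/12)
PV = $700.00 × 11.374508
PV = $7,962.16

PV = PMT × (1-(1+r)^(-n))/r = $7,962.16


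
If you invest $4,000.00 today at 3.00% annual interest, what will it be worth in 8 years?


Future value formula: FV = PV × (1 + r)^t
FV = $4,000.00 × (1 + 0.03)^8
FV = $4,000.00 × 1.266770
FV = $5,067.08

FV = PV × (1 + r)^t = $5,067.08


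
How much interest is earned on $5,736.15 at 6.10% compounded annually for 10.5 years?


Compound interest earned = final amount − principal.
A = P(1 + r/n)^(nt) = $5,736.15 × (1 + 0.061/1)^(1 × 10.5) = $10,681.49
Interest = A − P = $10,681.49 − $5,736.15 = $4,945.34

Interest = A - P = $4,945.34


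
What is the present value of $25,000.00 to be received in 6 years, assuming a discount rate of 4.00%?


Present value formula: PV = FV / (1 + r)^t
PV = $25,000.00 / (1 + 0.04)^6
PV = $25,000.00 / 1.265319
PV = $19,757.86

PV = FV / (1 + r)^t = $19,757.86


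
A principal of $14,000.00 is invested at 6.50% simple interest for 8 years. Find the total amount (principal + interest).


Total amount formula: A = P(1 + rt) = P + P·r·t
Interest: I = P × r × t = $14,000.00 × 0.065 × 8 = $7,280.00
A = P + I = $14,000.00 + $7,280.00 = $21,280.00

A = P + I = P(1 + rt) = $21,280.00


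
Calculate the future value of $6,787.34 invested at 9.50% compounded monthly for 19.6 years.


Compound interest formula: A = P(1 + r/n)^(nt)
A = $6,787.34 × (1 + 0.095/12)^(12 × 19.6)
Growth factor: (1 + 0.095/12)^235.2 = 6.389578
A = $6,787.34 × 6.389578
A = $43,368.24

A = P(1 + r/n)^(nt) = $43,368.24


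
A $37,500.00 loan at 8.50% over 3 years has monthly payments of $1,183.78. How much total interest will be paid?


Total paid over the life of the loan = PMT × n.
Total paid = $1,183.78 × 36 = $42,616.08
Total interest = total paid − principal = $42,616.08 − $37,500.00 = $5,116.08

Total interest = (PMT × n) - PV = $5,116.08


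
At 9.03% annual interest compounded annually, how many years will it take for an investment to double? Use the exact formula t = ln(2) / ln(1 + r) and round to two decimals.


Doubling condition: (1 + r)^t = 2
Take ln of both sides: t × ln(1 + r) = ln(2)
t = ln(2) / ln(1 + r)
t = 0.693147 / 0.086453
t = 8.02

t = ln(2) / ln(1 + r) = 8.02 years


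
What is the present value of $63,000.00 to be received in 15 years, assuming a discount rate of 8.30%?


Present value formula: PV = FV / (1 + r)^t
PV = $63,000.00 / (1 + 0.083)^15
PV = $63,000.00 / 3.306944
PV = $19,050.82

PV = FV / (1 + r)^t = $19,050.82


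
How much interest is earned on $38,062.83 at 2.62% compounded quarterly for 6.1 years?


Compound interest earned = final amount − principal.
A = P(1 + r/n)^(nt) = $38,062.83 × (1 + 0.0262/4)^(4 × 6.1) = $44,635.84
Interest = A − P = $44,635.84 − $38,062.83 = $6,573.01

Interest = A - P = $6,573.01


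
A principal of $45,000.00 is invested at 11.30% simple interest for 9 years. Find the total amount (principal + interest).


Total amount formula: A = P(1 + rt) = P + P·r·t
Interest: I = P × r × t = $45,000.00 × 0.113 × 9 = $45,765.00
A = P + I = $45,000.00 + $45,765.00 = $90,765.00

A = P + I = P(1 + rt) = $90,765.00


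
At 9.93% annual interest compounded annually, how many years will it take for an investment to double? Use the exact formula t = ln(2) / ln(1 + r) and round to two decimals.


Doubling condition: (1 + r)^t = 2
Take ln of both sides: t × ln(1 + r) = ln(2)
t = ln(2) / ln(1 + r)
t = 0.693147 / 0.094674
t = 7.32

t = ln(2) / ln(1 + r) = 7.32 years


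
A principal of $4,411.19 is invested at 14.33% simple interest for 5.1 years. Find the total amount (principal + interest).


Total amount formula: A = P(1 + rt) = P + P·r·t
Interest: I = P × r × t = $4,411.19 × 0.1433 × 5.1 = $3,223.83
A = P + I = $4,411.19 + $3,223.83 = $7,635.02

A = P + I = P(1 + rt) = $7,635.02


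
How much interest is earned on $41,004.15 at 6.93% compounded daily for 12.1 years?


Compound interest earned = final amount − principal.
A = P(1 + r/n)^(nt) = $41,004.15 × (1 + 0.0693/365)^(365 × 12.1) = $94,833.59
Interest = A − P = $94,833.59 − $41,004.15 = $53,829.44

Interest = A - P = $53,829.44


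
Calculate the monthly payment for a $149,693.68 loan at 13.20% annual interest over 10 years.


Loan payment formula: PMT = PV × r / (1 − (1 + r)^(−n))
Monthly rate r = 0.132/12 = 0.011, n = 120 months
Denominator: 1 − (1 + 0.132/12)^(−120) = 0.730932
PMT = $149,693.68 × (0.132/12) / 0.730932
PMT = $2,252.78 per month

PMT = PV × r / (1-(1+r)^(-n)) = $2,252.78/month


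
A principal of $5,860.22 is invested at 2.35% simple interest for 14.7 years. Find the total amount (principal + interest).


Total amount formula: A = P(1 + rt) = P + P·r·t
Interest: I = P × r × t = $5,860.22 × 0.0235 × 14.7 = $2,024.41
A = P + I = $5,860.22 + $2,024.41 = $7,884.63

A = P + I = P(1 + rt) = $7,884.63


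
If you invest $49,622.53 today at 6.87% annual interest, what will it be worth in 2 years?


Future value formula: FV = PV × (1 + r)^t
FV = $49,622.53 × (1 + 0.0687)^2
FV = $49,622.53 × 1.1421197
FV = $56,674.87

FV = PV × (1 + r)^t = $56,674.87


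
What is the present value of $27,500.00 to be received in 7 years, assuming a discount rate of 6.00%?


Present value formula: PV = FV / (1 + r)^t
PV = $27,500.00 / (1 + 0.06)^7
PV = $27,500.00 / 1.503630
PV = $18,289.07

PV = FV / (1 + r)^t = $18,289.07


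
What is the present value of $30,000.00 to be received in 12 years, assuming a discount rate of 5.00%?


Present value formula: PV = FV / (1 + r)^t
PV = $30,000.00 / (1 + 0.05)^12
PV = $30,000.00 / 1.7958563
PV = $16,705.12

PV = FV / (1 + r)^t = $16,705.12


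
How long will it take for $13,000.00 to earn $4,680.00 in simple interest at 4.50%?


Rearrange the simple interest formula for t:
I = P × r × t  ⇒  t = I / (P × r)
t = $4,680.00 / ($13,000.00 × 0.045)
t = 8

t = I/(P×r) = 8 years


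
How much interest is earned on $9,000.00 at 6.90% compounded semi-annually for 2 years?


Compound interest earned = final amount − principal.
A = P(1 + r/n)^(nt) = $9,000.00 × (1 + 0.069/2)^(2 × 2) = $10,307.76
Interest = A − P = $10,307.76 − $9,000.00 = $1,307.76

Interest = A - P = $1,307.76


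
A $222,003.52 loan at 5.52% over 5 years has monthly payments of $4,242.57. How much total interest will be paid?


Total paid over the life of the loan = PMT × n.
Total paid = $4,242.57 × 60 = $254,554.20
Total interest = total paid − principal = $254,554.20 − $222,003.52 = $32,550.68

Total interest = (PMT × n) - PV = $32,550.68


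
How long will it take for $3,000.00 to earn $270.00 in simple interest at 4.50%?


Rearrange the simple interest formula for t:
I = P × r × t  ⇒  t = I / (P × r)
t = $270.00 / ($3,000.00 × 0.045)
t = 2

t = I/(P×r) = 2 years


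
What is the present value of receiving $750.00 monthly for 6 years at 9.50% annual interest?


Present value of an ordinary annuity: PV = PMT × (1 − (1 + r)^(−n)) / r
Monthly rate r = 0.095/12 ≈ 0.00791667, n = 72
PV = $750.00 × (1 − (1 + 0.095/12)^(−72)) / (0.095/12)
PV = $750.00 × 54.720488
PV = $41,040.37

PV = PMT × (1-(1+r)^(-n))/r = $41,040.37


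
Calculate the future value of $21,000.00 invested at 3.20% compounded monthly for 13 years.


Compound interest formula: A = P(1 + r/n)^(nt)
A = $21,000.00 × (1 + 0.032/12)^(12 × 13)
Growth factor: (1 + 0.032/12)^156 = 1.5150468
A = $21,000.00 × 1.5150468
A = $31,815.98

A = P(1 + r/n)^(nt) = $31,815.98


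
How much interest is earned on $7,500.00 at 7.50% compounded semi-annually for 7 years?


Compound interest earned = final amount − principal.
A = P(1 + r/n)^(nt) = $7,500.00 × (1 + 0.075/2)^(2 × 7) = $12,557.26
Interest = A − P = $12,557.26 − $7,500.00 = $5,057.26

Interest = A - P = $5,057.26


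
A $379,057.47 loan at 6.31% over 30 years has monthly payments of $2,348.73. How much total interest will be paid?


Total paid over the life of the loan = PMT × n.
Total paid = $2,348.73 × 360 = $845,542.80
Total interest = total paid − principal = $845,542.80 − $379,057.47 = $466,485.33

Total interest = (PMT × n) - PV = $466,485.33


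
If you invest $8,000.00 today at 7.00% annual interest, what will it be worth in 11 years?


Future value formula: FV = PV × (1 + r)^t
FV = $8,000.00 × (1 + 0.07)^11
FV = $8,000.00 × 2.104852
FV = $16,838.82

FV = PV × (1 + r)^t = $16,838.82


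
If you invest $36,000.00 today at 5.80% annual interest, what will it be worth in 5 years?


Future value formula: FV = PV × (1 + r)^t
FV = $36,000.00 × (1 + 0.058)^5
FV = $36,000.00 × 1.3256484
FV = $47,723.34

FV = PV × (1 + r)^t = $47,723.34


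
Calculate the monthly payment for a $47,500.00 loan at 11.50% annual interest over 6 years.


Loan payment formula: PMT = PV × r / (1 − (1 + r)^(−n))
Monthly rate r = 0.115/12 ≈ 0.00958333, n = 72 months
Denominator: 1 − (1 + 0.115/12)^(−72) = 0.496773
PMT = $47,500.00 × (0.115/12) / 0.496773
PMT = $916.33 per month

PMT = PV × r / (1-(1+r)^(-n)) = $916.33/month


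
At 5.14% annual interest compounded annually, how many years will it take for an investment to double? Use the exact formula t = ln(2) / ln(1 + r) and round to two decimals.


Doubling condition: (1 + r)^t = 2
Take ln of both sides: t × ln(1 + r) = ln(2)
t = ln(2) / ln(1 + r)
t = 0.693147 / 0.050123
t = 13.83

t = ln(2) / ln(1 + r) = 13.83 years


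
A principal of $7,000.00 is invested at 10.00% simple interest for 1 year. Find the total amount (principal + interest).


Total amount formula: A = P(1 + rt) = P + P·r·t
Interest: I = P × r × t = $7,000.00 × 0.1 × 1 = $700.00
A = P + I = $7,000.00 + $700.00 = $7,700.00

A = P + I = P(1 + rt) = $7,700.00


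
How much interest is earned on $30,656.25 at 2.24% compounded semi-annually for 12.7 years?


Compound interest earned = final amount − principal.
A = P(1 + r/n)^(nt) = $30,656.25 × (1 + 0.0224/2)^(2 × 12.7) = $40,679.95
Interest = A − P = $40,679.95 − $30,656.25 = $10,023.70

Interest = A - P = $10,023.70


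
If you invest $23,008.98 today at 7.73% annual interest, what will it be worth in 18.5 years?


Future value formula: FV = PV × (1 + r)^t
FV = $23,008.98 × (1 + 0.0773)^18.5
FV = $23,008.98 × 3.9648632
FV = $91,227.46

FV = PV × (1 + r)^t = $91,227.46


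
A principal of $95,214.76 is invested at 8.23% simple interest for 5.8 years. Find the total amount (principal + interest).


Total amount formula: A = P(1 + rt) = P + P·r·t
Interest: I = P × r × t = $95,214.76 × 0.0823 × 5.8 = $45,449.81
A = P + I = $95,214.76 + $45,449.81 = $140,664.57

A = P + I = P(1 + rt) = $140,664.57


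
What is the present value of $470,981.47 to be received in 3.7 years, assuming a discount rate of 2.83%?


Present value formula: PV = FV / (1 + r)^t
PV = $470,981.47 / (1 + 0.0283)^3.7
PV = $470,981.47 / 1.1087749
PV = $424,776.45

PV = FV / (1 + r)^t = $424,776.45


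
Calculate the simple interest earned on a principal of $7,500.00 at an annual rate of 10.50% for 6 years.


Simple interest formula: I = P × r × t
I = $7,500.00 × 0.105 × 6
I = $4,725.00

I = P × r × t = $4,725.00


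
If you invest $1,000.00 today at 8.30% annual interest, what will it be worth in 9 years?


Future value formula: FV = PV × (1 + r)^t
FV = $1,000.00 × (1 + 0.083)^9
FV = $1,000.00 × 2.049539
FV = $2,049.54

FV = PV × (1 + r)^t = $2,049.54


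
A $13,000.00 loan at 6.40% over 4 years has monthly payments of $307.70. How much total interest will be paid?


Total paid over the life of the loan = PMT × n.
Total paid = $307.70 × 48 = $14,769.60
Total interest = total paid − principal = $14,769.60 − $13,000.00 = $1,769.60

Total interest = (PMT × n) - PV = $1,769.60


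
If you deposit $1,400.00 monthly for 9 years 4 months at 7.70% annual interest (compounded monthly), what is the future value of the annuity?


Future value of an ordinary annuity: FV = PMT × ((1 + r)^n − 1) / r
Monthly rate r = 0.077/12 ≈ 0.00641667, n = 112
FV = $1,400.00 × ((1 + 0.077/12)^112 − 1) / (0.077/12)
FV = $1,400.00 × 163.167381
FV = $228,434.33

FV = PMT × ((1+r)^n - 1)/r = $228,434.33


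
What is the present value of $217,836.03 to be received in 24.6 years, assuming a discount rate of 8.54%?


Present value formula: PV = FV / (1 + r)^t
PV = $217,836.03 / (1 + 0.0854)^24.6
PV = $217,836.03 / 7.507745
PV = $29,014.84

PV = FV / (1 + r)^t = $29,014.84


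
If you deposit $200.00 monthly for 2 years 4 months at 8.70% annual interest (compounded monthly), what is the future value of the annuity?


Future value of an ordinary annuity: FV = PMT × ((1 + r)^n − 1) / r
Monthly rate r = 0.087/12 = 0.00725, n = 28
FV = $200.00 × ((1 + 0.087/12)^28 − 1) / (0.087/12)
FV = $200.00 × 30.920777
FV = $6,184.16

FV = PMT × ((1+r)^n - 1)/r = $6,184.16


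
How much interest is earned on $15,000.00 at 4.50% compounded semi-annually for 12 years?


Compound interest earned = final amount − principal.
A = P(1 + r/n)^(nt) = $15,000.00 × (1 + 0.045/2)^(2 × 12) = $25,586.50
Interest = A − P = $25,586.50 − $15,000.00 = $10,586.50

Interest = A - P = $10,586.50


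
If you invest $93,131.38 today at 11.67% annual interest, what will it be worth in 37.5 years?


Future value formula: FV = PV × (1 + r)^t
FV = $93,131.38 × (1 + 0.1167)^37.5
FV = $93,131.38 × 62.75081275
FV = $5,844,069.79

FV = PV × (1 + r)^t = $5,844,069.79


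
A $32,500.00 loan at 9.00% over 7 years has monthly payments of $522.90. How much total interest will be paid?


Total paid over the life of the loan = PMT × n.
Total paid = $522.90 × 84 = $43,923.60
Total interest = total paid − principal = $43,923.60 − $32,500.00 = $11,423.60

Total interest = (PMT × n) - PV = $11,423.60


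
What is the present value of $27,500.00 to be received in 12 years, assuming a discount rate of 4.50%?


Present value formula: PV = FV / (1 + r)^t
PV = $27,500.00 / (1 + 0.045)^12
PV = $27,500.00 / 1.695881
PV = $16,215.76

PV = FV / (1 + r)^t = $16,215.76


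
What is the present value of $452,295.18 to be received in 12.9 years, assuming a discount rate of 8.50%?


Present value formula: PV = FV / (1 + r)^t
PV = $452,295.18 / (1 + 0.085)^12.9
PV = $452,295.18 / 2.8644657
PV = $157,898.62

PV = FV / (1 + r)^t = $157,898.62


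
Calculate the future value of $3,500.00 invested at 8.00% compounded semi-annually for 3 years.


Compound interest formula: A = P(1 + r/n)^(nt)
A = $3,500.00 × (1 + 0.08/2)^(2 × 3)
Growth factor: (1 + 0.08/2)^6 = 1.265319
A = $3,500.00 × 1.265319
A = $4,428.62

A = P(1 + r/n)^(nt) = $4,428.62


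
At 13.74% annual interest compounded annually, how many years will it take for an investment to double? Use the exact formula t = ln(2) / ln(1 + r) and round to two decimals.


Doubling condition: (1 + r)^t = 2
Take ln of both sides: t × ln(1 + r) = ln(2)
t = ln(2) / ln(1 + r)
t = 0.693147 / 0.128745
t = 5.38

t = ln(2) / ln(1 + r) = 5.38 years


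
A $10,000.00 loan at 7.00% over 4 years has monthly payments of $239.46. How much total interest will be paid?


Total paid over the life of the loan = PMT × n.
Total paid = $239.46 × 48 = $11,494.08
Total interest = total paid − principal = $11,494.08 − $10,000.00 = $1,494.08

Total interest = (PMT × n) - PV = $1,494.08


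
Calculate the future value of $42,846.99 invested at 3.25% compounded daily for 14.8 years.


Compound interest formula: A = P(1 + r/n)^(nt)
A = $42,846.99 × (1 + 0.0325/365)^(365 × 14.8)
Growth factor: (1 + 0.0325/365)^5402 = 1.6176566
A = $42,846.99 × 1.6176566
A = $69,311.72

A = P(1 + r/n)^(nt) = $69,311.72


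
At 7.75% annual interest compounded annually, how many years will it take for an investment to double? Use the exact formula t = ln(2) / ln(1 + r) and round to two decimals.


Doubling condition: (1 + r)^t = 2
Take ln of both sides: t × ln(1 + r) = ln(2)
t = ln(2) / ln(1 + r)
t = 0.693147 / 0.074644
t = 9.29

t = ln(2) / ln(1 + r) = 9.29 years


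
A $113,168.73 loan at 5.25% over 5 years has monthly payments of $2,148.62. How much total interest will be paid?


Total paid over the life of the loan = PMT × n.
Total paid = $2,148.62 × 60 = $128,917.20
Total interest = total paid − principal = $128,917.20 − $113,168.73 = $15,748.47

Total interest = (PMT × n) - PV = $15,748.47


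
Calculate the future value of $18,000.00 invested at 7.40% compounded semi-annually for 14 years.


Compound interest formula: A = P(1 + r/n)^(nt)
A = $18,000.00 × (1 + 0.074/2)^(2 × 14)
Growth factor: (1 + 0.074/2)^28 = 2.7657007
A = $18,000.00 × 2.7657007
A = $49,782.61

A = P(1 + r/n)^(nt) = $49,782.61


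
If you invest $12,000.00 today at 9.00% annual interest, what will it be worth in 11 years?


Future value formula: FV = PV × (1 + r)^t
FV = $12,000.00 × (1 + 0.09)^11
FV = $12,000.00 × 2.5804264
FV = $30,965.12

FV = PV × (1 + r)^t = $30,965.12


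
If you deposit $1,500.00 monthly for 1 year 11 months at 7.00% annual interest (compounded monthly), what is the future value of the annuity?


Future value of an ordinary annuity: FV = PMT × ((1 + r)^n − 1) / r
Monthly rate r = 0.07/12 ≈ 0.00583333, n = 23
FV = $1,500.00 × ((1 + 0.07/12)^23 − 1) / (0.07/12)
FV = $1,500.00 × 24.537894
FV = $36,806.84

FV = PMT × ((1+r)^n - 1)/r = $36,806.84


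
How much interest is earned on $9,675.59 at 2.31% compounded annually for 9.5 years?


Compound interest earned = final amount − principal.
A = P(1 + r/n)^(nt) = $9,675.59 × (1 + 0.0231/1)^(1 × 9.5) = $12,019.86
Interest = A − P = $12,019.86 − $9,675.59 = $2,344.27

Interest = A - P = $2,344.27


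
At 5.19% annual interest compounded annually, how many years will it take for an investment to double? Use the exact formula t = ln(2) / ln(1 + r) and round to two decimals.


Doubling condition: (1 + r)^t = 2
Take ln of both sides: t × ln(1 + r) = ln(2)
t = ln(2) / ln(1 + r)
t = 0.693147 / 0.050598
t = 13.70

t = ln(2) / ln(1 + r) = 13.70 years


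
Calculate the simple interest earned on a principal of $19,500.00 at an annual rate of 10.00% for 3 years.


Simple interest formula: I = P × r × t
I = $19,500.00 × 0.1 × 3
I = $5,850.00

I = P × r × t = $5,850.00


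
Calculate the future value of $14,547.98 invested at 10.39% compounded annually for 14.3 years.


Compound interest formula: A = P(1 + r/n)^(nt)
A = $14,547.98 × (1 + 0.1039/1)^(1 × 14.3)
Growth factor: (1 + 0.1039/1)^14.3 = 4.1105051
A = $14,547.98 × 4.1105051
A = $59,799.55

A = P(1 + r/n)^(nt) = $59,799.55


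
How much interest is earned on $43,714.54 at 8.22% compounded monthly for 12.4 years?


Compound interest earned = final amount − principal.
A = P(1 + r/n)^(nt) = $43,714.54 × (1 + 0.0822/12)^(12 × 12.4) = $120,721.42
Interest = A − P = $120,721.42 − $43,714.54 = $77,006.88

Interest = A - P = $77,006.88


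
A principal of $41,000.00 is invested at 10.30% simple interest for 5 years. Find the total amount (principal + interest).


Total amount formula: A = P(1 + rt) = P + P·r·t
Interest: I = P × r × t = $41,000.00 × 0.103 × 5 = $21,115.00
A = P + I = $41,000.00 + $21,115.00 = $62,115.00

A = P + I = P(1 + rt) = $62,115.00


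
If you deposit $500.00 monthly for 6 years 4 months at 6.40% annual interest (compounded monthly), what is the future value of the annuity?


Future value of an ordinary annuity: FV = PMT × ((1 + r)^n − 1) / r
Monthly rate r = 0.064/12 ≈ 0.00533333, n = 76
FV = $500.00 × ((1 + 0.064/12)^76 − 1) / (0.064/12)
FV = $500.00 × 93.410220
FV = $46,705.11

FV = PMT × ((1+r)^n - 1)/r = $46,705.11


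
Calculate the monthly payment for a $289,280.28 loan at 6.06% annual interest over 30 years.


Loan payment formula: PMT = PV × r / (1 − (1 + r)^(−n))
Monthly rate r = 0.0606/12 = 0.00505, n = 360 months
Denominator: 1 − (1 + 0.0606/12)^(−360) = 0.836905
PMT = $289,280.28 × (0.0606/12) / 0.836905
PMT = $1,745.56 per month

PMT = PV × r / (1-(1+r)^(-n)) = $1,745.56/month


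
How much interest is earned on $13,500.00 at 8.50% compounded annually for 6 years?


Compound interest earned = final amount − principal.
A = P(1 + r/n)^(nt) = $13,500.00 × (1 + 0.085/1)^(1 × 6) = $22,024.81
Interest = A − P = $22,024.81 − $13,500.00 = $8,524.81

Interest = A - P = $8,524.81


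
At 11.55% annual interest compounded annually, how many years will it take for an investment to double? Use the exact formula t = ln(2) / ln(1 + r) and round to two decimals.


Doubling condition: (1 + r)^t = 2
Take ln of both sides: t × ln(1 + r) = ln(2)
t = ln(2) / ln(1 + r)
t = 0.693147 / 0.109303
t = 6.34

t = ln(2) / ln(1 + r) = 6.34 years


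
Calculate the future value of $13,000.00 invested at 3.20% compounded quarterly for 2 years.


Compound interest formula: A = P(1 + r/n)^(nt)
A = $13,000.00 × (1 + 0.032/4)^(4 × 2)
Growth factor: (1 + 0.032/4)^8 = 1.065821
A = $13,000.00 × 1.065821
A = $13,855.67

A = P(1 + r/n)^(nt) = $13,855.67


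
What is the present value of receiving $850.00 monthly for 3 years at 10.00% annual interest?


Present value of an ordinary annuity: PV = PMT × (1 − (1 + r)^(−n)) / r
Monthly rate r = 0.1/12 ≈ 0.00833333, n = 36
PV = $850.00 × (1 − (1 + 0.1/12)^(−36)) / (0.1/12)
PV = $850.00 × 30.991236
PV = $26,342.55

PV = PMT × (1-(1+r)^(-n))/r = $26,342.55


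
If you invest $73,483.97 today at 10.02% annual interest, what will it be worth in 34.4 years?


Future value formula: FV = PV × (1 + r)^t
FV = $73,483.97 × (1 + 0.1002)^34.4
FV = $73,483.97 × 26.7069588
FV = $1,962,533.36

FV = PV × (1 + r)^t = $1,962,533.36


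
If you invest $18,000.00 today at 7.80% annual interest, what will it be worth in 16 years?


Future value formula: FV = PV × (1 + r)^t
FV = $18,000.00 × (1 + 0.078)^16
FV = $18,000.00 × 3.325831
FV = $59,864.96

FV = PV × (1 + r)^t = $59,864.96


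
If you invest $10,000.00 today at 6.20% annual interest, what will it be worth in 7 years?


Future value formula: FV = PV × (1 + r)^t
FV = $10,000.00 × (1 + 0.062)^7
FV = $10,000.00 × 1.523602
FV = $15,236.02

FV = PV × (1 + r)^t = $15,236.02


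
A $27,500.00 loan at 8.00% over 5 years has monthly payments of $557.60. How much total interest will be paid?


Total paid over the life of the loan = PMT × n.
Total paid = $557.60 × 60 = $33,456.00
Total interest = total paid − principal = $33,456.00 − $27,500.00 = $5,956.00

Total interest = (PMT × n) - PV = $5,956.00


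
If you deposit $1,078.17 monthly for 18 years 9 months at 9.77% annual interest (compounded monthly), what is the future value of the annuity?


Future value of an ordinary annuity: FV = PMT × ((1 + r)^n − 1) / r
Monthly rate r = 0.0977/12 ≈ 0.00814167, n = 225
FV = $1,078.17 × ((1 + 0.0977/12)^225 − 1) / (0.0977/12)
FV = $1,078.17 × 638.620329
FV = $688,541.28

FV = PMT × ((1+r)^n - 1)/r = $688,541.28
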